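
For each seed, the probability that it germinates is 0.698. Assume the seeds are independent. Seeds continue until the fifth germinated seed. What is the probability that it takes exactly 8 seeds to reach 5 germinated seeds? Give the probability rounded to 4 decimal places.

Y = trial on which the fifth success occurs; negative binomial, r=5, p=0.698.
P(Y=8) = C(7,4) · p^5 · (1−p)^3
= 35 · 0.16568 · 0.027544 = 0.159722

0.1597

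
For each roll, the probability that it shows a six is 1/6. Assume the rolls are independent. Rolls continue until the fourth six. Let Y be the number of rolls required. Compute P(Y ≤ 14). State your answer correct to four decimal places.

Finishing within 14 rolls ⇔ at least 4 successes in the first 14. With X ~ Binomial(14, 0.166667), P(Y ≤ 14) = 1 − P(X ≤ 3).
  k=0: C(14,0)·0.166667^0·0.833333^14 = 0.077887
  k=1: C(14,1)·0.166667^1·0.833333^13 = 0.218082
  k=2: C(14,2)·0.166667^2·0.833333^12 = 0.283507
  k=3: C(14,3)·0.166667^3·0.833333^11 = 0.226806
1 − 0.806282 = 0.193718

0.1937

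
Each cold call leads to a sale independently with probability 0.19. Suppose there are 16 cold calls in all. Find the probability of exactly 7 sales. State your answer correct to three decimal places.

0.015

X ~ Binomial(n=16, p=0.19).
P(X=7) = C(16,7) · p^7 · (1−p)^9
= 11440 · 8.9387e-06 · 0.15009 = 0.01535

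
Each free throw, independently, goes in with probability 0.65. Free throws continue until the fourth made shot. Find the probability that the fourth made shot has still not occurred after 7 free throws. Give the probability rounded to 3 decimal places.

0.200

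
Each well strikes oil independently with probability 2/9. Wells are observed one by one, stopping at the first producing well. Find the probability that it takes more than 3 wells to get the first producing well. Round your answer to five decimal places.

Y = number of wells to the first success; geometric, p = 0.222222.
P(Y > 3) = P(first 3 all fail) = (1−p)^3 = 0.4705075

0.47051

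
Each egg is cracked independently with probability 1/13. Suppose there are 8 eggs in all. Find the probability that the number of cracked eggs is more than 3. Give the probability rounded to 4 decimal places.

0.0019

X ~ Binomial(8, 0.076923); P(X ≥ 4) = Σ C(8,k) p^k (1−p)^(8−k) over k:
  k=4: C(8,4)·0.076923^4·0.923077^4 = 0.001779
  k=5: C(8,5)·0.076923^5·0.923077^3 = 0.000119
  k=6: C(8,6)·0.076923^6·0.923077^2 = 0.000005
  k=7: C(8,7)·0.076923^7·0.923077^1 = 0.000000
  k=8: C(8,8)·0.076923^8·0.923077^0 = 0.000000
Total = 0.001903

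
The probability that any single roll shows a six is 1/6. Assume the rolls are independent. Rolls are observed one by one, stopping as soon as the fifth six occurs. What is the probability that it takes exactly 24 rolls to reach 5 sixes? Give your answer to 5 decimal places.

Y = trial on which the fifth success occurs; negative binomial, r=5, p=0.166667.
P(Y=24) = C(23,4) · p^5 · (1−p)^19
= 8855 · 0.0001286 · 0.031301 = 0.0356442

0.03564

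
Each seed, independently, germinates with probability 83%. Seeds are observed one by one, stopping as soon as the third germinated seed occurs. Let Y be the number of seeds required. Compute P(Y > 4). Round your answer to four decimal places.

Needing more than 4 seeds ⇔ fewer than 3 successes in the first 4. With X ~ Binomial(4, 0.83), P(Y > 4) = P(X ≤ 2).
  k=0: C(4,0)·0.83^0·0.17^4 = 0.000835
  k=1: C(4,1)·0.83^1·0.17^3 = 0.016311
  k=2: C(4,2)·0.83^2·0.17^2 = 0.119455
P(X ≤ 2) = 0.136602

0.1366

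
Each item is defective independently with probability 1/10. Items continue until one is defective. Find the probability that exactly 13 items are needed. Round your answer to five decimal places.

0.02824

Geometric (trials to first success), p = 0.10.
P(Y = 13) = (1−p)^12 · p = 0.28243 · 0.10 = 0.0282430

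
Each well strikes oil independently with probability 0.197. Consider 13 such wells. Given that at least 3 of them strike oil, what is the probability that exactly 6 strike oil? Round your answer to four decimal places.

X ~ Binomial(13, 0.197). Want P(X=6 | X≥3) = P(X=6) / P(X≥3).
P(X=6) = C(13,6)·0.197^6·0.803^7 = 0.021594
P(X≥3) = 1 − 0.057717 − 0.184076 − 0.270956 = 0.487252
Ratio = 0.021594 / 0.487252 = 0.044317

0.0443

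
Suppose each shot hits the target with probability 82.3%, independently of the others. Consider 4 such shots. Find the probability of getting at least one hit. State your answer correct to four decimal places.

0.9990

P(at least one) = 1 − P(none) = 1 − (1 − 0.823)^4
= 1 − 0.000982 = 0.999018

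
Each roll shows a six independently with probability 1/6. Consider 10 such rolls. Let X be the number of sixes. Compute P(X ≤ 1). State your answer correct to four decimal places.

X ~ Binomial(10, 0.166667); P(X ≤ 1) = Σ C(10,k) p^k (1−p)^(10−k) over k:
  k=0: C(10,0)·0.166667^0·0.833333^10 = 0.161506
  k=1: C(10,1)·0.166667^1·0.833333^9 = 0.323011
Total = 0.484517

0.4845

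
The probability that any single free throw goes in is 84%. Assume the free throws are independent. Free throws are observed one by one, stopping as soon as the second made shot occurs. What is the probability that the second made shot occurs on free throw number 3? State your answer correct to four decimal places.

0.2258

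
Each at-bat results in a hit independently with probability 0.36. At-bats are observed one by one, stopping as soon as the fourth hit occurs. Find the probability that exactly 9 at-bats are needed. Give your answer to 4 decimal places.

0.1010

Y = trial on which the fourth success occurs; negative binomial, r=4, p=0.36.
P(Y=9) = C(8,3) · p^4 · (1−p)^5
= 56 · 0.016796 · 0.10737 = 0.100995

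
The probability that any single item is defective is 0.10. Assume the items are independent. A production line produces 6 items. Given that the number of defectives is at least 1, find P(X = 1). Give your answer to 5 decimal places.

0.75614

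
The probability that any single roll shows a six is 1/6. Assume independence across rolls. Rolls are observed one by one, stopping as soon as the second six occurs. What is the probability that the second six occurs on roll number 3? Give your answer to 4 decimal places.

Y = trial on which the second success occurs; negative binomial, r=2, p=0.166667.
P(Y=3) = C(2,1) · p^2 · (1−p)^1
= 2 · 0.027778 · 0.83333 = 0.046296

0.0463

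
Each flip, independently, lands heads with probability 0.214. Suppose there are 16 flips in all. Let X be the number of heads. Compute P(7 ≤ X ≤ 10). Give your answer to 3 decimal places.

0.038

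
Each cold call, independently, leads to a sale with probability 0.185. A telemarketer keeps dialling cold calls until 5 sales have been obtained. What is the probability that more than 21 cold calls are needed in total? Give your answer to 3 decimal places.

Needing more than 21 cold calls ⇔ fewer than 5 successes in the first 21. With X ~ Binomial(21, 0.185), P(Y > 21) = P(X ≤ 4).
  k=0: C(21,0)·0.185^0·0.815^21 = 0.01362
  k=1: C(21,1)·0.185^1·0.815^20 = 0.06494
  k=2: C(21,2)·0.185^2·0.815^19 = 0.14742
  k=3: C(21,3)·0.185^3·0.815^18 = 0.21194
  k=4: C(21,4)·0.185^4·0.815^17 = 0.21649
P(X ≤ 4) = 0.65441

0.654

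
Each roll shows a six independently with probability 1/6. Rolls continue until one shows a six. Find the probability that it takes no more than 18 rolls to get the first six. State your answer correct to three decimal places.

0.962

Y = number of rolls to the first success; geometric, p = 0.166667.
P(Y ≤ 18) = 1 − (1−p)^18 = 1 − 0.03756 = 0.96244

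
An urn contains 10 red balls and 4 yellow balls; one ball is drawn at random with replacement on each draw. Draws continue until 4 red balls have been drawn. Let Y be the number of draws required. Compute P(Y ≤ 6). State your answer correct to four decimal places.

0.7703

Finishing within 6 draws ⇔ at least 4 successes in the first 6. With X ~ Binomial(6, 0.714286), P(Y ≤ 6) = 1 − P(X ≤ 3).
  k=0: C(6,0)·0.714286^0·0.285714^6 = 0.000544
  k=1: C(6,1)·0.714286^1·0.285714^5 = 0.008160
  k=2: C(6,2)·0.714286^2·0.285714^4 = 0.050999
  k=3: C(6,3)·0.714286^3·0.285714^3 = 0.169997
1 − 0.229700 = 0.770300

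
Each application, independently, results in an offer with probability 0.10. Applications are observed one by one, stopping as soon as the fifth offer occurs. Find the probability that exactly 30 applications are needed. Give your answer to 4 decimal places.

0.0171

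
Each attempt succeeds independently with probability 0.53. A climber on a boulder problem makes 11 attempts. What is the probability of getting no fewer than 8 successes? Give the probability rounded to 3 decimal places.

X ~ Binomial(11, 0.53); P(X ≥ 8) = Σ C(11,k) p^k (1−p)^(11−k) over k:
  k=8: C(11,8)·0.53^8·0.47^3 = 0.10666
  k=9: C(11,9)·0.53^9·0.47^2 = 0.04009
  k=10: C(11,10)·0.53^10·0.47^1 = 0.00904
  k=11: C(11,11)·0.53^11·0.47^0 = 0.00093
Total = 0.15671

0.157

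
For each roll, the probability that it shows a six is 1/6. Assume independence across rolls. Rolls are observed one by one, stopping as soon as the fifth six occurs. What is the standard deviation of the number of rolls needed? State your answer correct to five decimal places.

12.24745

Y = total rolls until the fifth success; negative binomial with r=5, p=0.166667.
SD(Y) = √[r(1−p)/p²] = √(150.0000000) = 12.2474487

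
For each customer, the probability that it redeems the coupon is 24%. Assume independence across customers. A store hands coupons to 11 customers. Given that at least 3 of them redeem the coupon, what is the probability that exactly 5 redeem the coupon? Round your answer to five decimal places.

X ~ Binomial(11, 0.24). Want P(X=5 | X≥3) = P(X=5) / P(X≥3).
P(X=5) = C(11,5)·0.24^5·0.76^6 = 0.0708891
P(X≥3) = 1 − 0.0488596 − 0.1697227 − 0.2679832 = 0.5134346
Ratio = 0.0708891 / 0.5134346 = 0.1380685

0.13807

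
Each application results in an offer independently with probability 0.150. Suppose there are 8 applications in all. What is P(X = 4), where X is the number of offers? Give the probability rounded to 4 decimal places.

0.0185

X ~ Binomial(n=8, p=0.15).
P(X=4) = C(8,4) · p^4 · (1−p)^4
= 70 · 0.00050625 · 0.52201 = 0.018499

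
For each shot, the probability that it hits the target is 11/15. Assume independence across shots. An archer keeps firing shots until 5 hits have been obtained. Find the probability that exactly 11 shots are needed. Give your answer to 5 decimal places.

0.01602

Y = trial on which the fifth success occurs; negative binomial, r=5, p=0.733333.
P(Y=11) = C(10,4) · p^5 · (1−p)^6
= 210 · 0.21208 · 0.00035959 = 0.0160154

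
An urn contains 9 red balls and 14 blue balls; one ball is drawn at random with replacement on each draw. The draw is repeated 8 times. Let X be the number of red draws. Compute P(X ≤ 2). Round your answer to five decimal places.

0.33383

X ~ Binomial(8, 0.391304); P(X ≤ 2) = Σ C(8,k) p^k (1−p)^(8−k) over k:
  k=0: C(8,0)·0.391304^0·0.608696^8 = 0.0188452
  k=1: C(8,1)·0.391304^1·0.608696^7 = 0.0969184
  k=2: C(8,2)·0.391304^2·0.608696^6 = 0.2180663
Total = 0.3338299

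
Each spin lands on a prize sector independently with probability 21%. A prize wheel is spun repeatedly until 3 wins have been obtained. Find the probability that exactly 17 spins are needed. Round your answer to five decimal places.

Y = trial on which the third success occurs; negative binomial, r=3, p=0.21.
P(Y=17) = C(16,2) · p^3 · (1−p)^14
= 120 · 0.009261 · 0.036879 = 0.0409844

0.04098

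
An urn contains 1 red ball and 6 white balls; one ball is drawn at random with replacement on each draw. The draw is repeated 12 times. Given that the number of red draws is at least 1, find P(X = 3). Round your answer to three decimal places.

X ~ Binomial(12, 0.142857). Want P(X=3 | X≥1) = P(X=3) / P(X≥1).
P(X=3) = C(12,3)·0.142857^3·0.857143^9 = 0.16018
P(X≥1) = 1 − 0.15727 = 0.84273
Ratio = 0.16018 / 0.84273 = 0.19007

0.190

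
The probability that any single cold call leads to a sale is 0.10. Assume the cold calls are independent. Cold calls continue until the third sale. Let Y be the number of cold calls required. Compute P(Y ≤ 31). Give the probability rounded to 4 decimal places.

0.6114

Finishing within 31 cold calls ⇔ at least 3 successes in the first 31. With X ~ Binomial(31, 0.10), P(Y ≤ 31) = 1 − P(X ≤ 2).
  k=0: C(31,0)·0.10^0·0.90^31 = 0.038152
  k=1: C(31,1)·0.10^1·0.90^30 = 0.131413
  k=2: C(31,2)·0.10^2·0.90^29 = 0.219021
1 − 0.388586 = 0.611414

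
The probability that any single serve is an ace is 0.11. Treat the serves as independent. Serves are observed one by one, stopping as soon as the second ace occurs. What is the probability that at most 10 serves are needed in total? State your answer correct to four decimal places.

Finishing within 10 serves ⇔ at least 2 successes in the first 10. With X ~ Binomial(10, 0.11), P(Y ≤ 10) = 1 − P(X ≤ 1).
  k=0: C(10,0)·0.11^0·0.89^10 = 0.311817
  k=1: C(10,1)·0.11^1·0.89^9 = 0.385392
1 − 0.697209 = 0.302791

0.3028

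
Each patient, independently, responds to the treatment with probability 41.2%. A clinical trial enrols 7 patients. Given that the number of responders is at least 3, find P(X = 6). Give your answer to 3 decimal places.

X ~ Binomial(7, 0.412). Want P(X=6 | X≥3) = P(X=6) / P(X≥3).
P(X=6) = C(7,6)·0.412^6·0.588^1 = 0.02013
P(X≥3) = 1 − 0.02430 − 0.11920 − 0.25055 = 0.60595
Ratio = 0.02013 / 0.60595 = 0.03322

0.033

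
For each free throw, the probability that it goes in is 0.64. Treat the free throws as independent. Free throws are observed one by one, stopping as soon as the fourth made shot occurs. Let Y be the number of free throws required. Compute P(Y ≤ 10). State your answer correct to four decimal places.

Finishing within 10 free throws ⇔ at least 4 successes in the first 10. With X ~ Binomial(10, 0.64), P(Y ≤ 10) = 1 − P(X ≤ 3).
  k=0: C(10,0)·0.64^0·0.36^10 = 0.000037
  k=1: C(10,1)·0.64^1·0.36^9 = 0.000650
  k=2: C(10,2)·0.64^2·0.36^8 = 0.005200
  k=3: C(10,3)·0.64^3·0.36^7 = 0.024651
1 − 0.030538 = 0.969462

0.9695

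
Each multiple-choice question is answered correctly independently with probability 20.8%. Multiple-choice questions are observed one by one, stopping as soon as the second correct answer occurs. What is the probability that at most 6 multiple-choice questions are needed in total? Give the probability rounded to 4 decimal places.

Finishing within 6 multiple-choice questions ⇔ at least 2 successes in the first 6. With X ~ Binomial(6, 0.208), P(Y ≤ 6) = 1 − P(X ≤ 1).
  k=0: C(6,0)·0.208^0·0.792^6 = 0.246803
  k=1: C(6,1)·0.208^1·0.792^5 = 0.388902
1 − 0.635706 = 0.364294

0.3643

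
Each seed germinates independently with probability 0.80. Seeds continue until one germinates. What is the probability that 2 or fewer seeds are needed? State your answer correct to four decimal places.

0.9600

Y = number of seeds to the first success; geometric, p = 0.80.
P(Y ≤ 2) = 1 − (1−p)^2 = 1 − 0.040000 = 0.960000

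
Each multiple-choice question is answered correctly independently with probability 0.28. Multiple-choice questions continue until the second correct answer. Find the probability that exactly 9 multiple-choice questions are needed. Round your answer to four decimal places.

0.0629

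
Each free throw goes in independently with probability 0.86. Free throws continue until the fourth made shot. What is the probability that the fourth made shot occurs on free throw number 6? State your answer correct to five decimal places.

0.10721

Y = trial on which the fourth success occurs; negative binomial, r=4, p=0.86.
P(Y=6) = C(5,3) · p^4 · (1−p)^2
= 10 · 0.54701 · 0.0196 = 0.1072136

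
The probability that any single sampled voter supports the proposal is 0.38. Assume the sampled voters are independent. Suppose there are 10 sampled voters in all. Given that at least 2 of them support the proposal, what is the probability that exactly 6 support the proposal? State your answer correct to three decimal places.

X ~ Binomial(10, 0.38). Want P(X=6 | X≥2) = P(X=6) / P(X≥2).
P(X=6) = C(10,6)·0.38^6·0.62^4 = 0.09343
P(X≥2) = 1 − 0.00839 − 0.05144 = 0.94017
Ratio = 0.09343 / 0.94017 = 0.09938

0.099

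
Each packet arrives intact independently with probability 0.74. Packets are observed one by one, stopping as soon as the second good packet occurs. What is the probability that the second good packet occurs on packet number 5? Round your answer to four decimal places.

Y = trial on which the second success occurs; negative binomial, r=2, p=0.74.
P(Y=5) = C(4,1) · p^2 · (1−p)^3
= 4 · 0.5476 · 0.017576 = 0.038498

0.0385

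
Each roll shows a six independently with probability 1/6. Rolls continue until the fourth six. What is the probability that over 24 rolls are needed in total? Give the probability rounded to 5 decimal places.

Needing more than 24 rolls ⇔ fewer than 4 successes in the first 24. With X ~ Binomial(24, 0.166667), P(Y > 24) = P(X ≤ 3).
  k=0: C(24,0)·0.166667^0·0.833333^24 = 0.0125791
  k=1: C(24,1)·0.166667^1·0.833333^23 = 0.0603798
  k=2: C(24,2)·0.166667^2·0.833333^22 = 0.1388734
  k=3: C(24,3)·0.166667^3·0.833333^21 = 0.2036810
P(X ≤ 3) = 0.4155133

0.41551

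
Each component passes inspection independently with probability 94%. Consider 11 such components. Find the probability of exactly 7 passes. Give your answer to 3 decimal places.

0.003

X ~ Binomial(n=11, p=0.94).
P(X=7) = C(11,7) · p^7 · (1−p)^4
= 330 · 0.64848 · 1.296e-05 = 0.00277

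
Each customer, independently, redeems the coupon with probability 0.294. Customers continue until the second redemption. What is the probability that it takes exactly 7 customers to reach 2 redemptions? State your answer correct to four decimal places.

0.0910

Y = trial on which the second success occurs; negative binomial, r=2, p=0.294.
P(Y=7) = C(6,1) · p^2 · (1−p)^5
= 6 · 0.086436 · 0.1754 = 0.090964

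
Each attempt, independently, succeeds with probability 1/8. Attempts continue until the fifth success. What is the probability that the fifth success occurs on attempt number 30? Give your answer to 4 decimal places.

0.0257

Y = trial on which the fifth success occurs; negative binomial, r=5, p=0.125.
P(Y=30) = C(29,4) · p^5 · (1−p)^25
= 23751 · 3.0518e-05 · 0.035498 = 0.025730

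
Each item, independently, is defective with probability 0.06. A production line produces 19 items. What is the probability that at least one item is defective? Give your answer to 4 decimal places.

P(at least one) = 1 − P(none) = 1 − (1 − 0.06)^19
= 1 − 0.308624 = 0.691376

0.6914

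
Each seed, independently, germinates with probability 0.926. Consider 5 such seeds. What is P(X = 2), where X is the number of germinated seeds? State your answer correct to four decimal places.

X ~ Binomial(n=5, p=0.926).
P(X=2) = C(5,2) · p^2 · (1−p)^3
= 10 · 0.85748 · 0.00040522 = 0.003475

0.0035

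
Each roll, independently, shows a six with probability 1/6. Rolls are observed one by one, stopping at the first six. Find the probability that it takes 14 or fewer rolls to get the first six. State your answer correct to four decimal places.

Y = number of rolls to the first success; geometric, p = 0.166667.
P(Y ≤ 14) = 1 − (1−p)^14 = 1 − 0.077887 = 0.922113

0.9221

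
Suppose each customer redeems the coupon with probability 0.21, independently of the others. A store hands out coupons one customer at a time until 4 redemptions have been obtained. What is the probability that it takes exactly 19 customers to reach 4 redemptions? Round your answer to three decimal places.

Y = trial on which the fourth success occurs; negative binomial, r=4, p=0.21.
P(Y=19) = C(18,3) · p^4 · (1−p)^15
= 816 · 0.0019448 · 0.029134 = 0.04624

0.046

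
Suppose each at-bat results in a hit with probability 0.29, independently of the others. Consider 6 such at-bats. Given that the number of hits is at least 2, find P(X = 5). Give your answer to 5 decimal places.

X ~ Binomial(6, 0.29). Want P(X=5 | X≥2) = P(X=5) / P(X≥2).
P(X=5) = C(6,5)·0.29^5·0.71^1 = 0.0087377
P(X≥2) = 1 − 0.1281003 − 0.3139359 = 0.5579638
Ratio = 0.0087377 / 0.5579638 = 0.0156601

0.01566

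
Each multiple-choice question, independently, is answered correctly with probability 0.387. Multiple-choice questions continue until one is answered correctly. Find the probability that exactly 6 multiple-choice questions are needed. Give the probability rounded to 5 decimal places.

Geometric (trials to first success), p = 0.387.
P(Y = 6) = (1−p)^5 · p = 0.086557 · 0.387 = 0.0334976

0.03350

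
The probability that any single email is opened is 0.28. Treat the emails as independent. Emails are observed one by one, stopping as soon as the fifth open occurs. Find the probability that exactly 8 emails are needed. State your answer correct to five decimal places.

Y = trial on which the fifth success occurs; negative binomial, r=5, p=0.28.
P(Y=8) = C(7,4) · p^5 · (1−p)^3
= 35 · 0.001721 · 0.37325 = 0.0224831

0.02248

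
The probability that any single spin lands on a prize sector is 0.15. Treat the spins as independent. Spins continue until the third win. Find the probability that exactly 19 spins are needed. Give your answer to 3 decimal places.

Y = trial on which the third success occurs; negative binomial, r=3, p=0.15.
P(Y=19) = C(18,2) · p^3 · (1−p)^16
= 153 · 0.003375 · 0.074251 = 0.03834

0.038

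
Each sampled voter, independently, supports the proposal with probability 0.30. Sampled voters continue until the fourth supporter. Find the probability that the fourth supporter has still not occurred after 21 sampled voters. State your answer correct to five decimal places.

0.08561

Needing more than 21 sampled voters ⇔ fewer than 4 successes in the first 21. With X ~ Binomial(21, 0.30), P(Y > 21) = P(X ≤ 3).
  k=0: C(21,0)·0.30^0·0.70^21 = 0.0005585
  k=1: C(21,1)·0.30^1·0.70^20 = 0.0050269
  k=2: C(21,2)·0.30^2·0.70^19 = 0.0215439
  k=3: C(21,3)·0.30^3·0.70^18 = 0.0584763
P(X ≤ 3) = 0.0856057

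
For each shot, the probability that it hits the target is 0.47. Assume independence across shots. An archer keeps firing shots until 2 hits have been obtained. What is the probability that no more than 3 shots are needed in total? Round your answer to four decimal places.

0.4551

Finishing within 3 shots ⇔ at least 2 successes in the first 3. With X ~ Binomial(3, 0.47), P(Y ≤ 3) = 1 − P(X ≤ 1).
  k=0: C(3,0)·0.47^0·0.53^3 = 0.148877
  k=1: C(3,1)·0.47^1·0.53^2 = 0.396069
1 − 0.544946 = 0.455054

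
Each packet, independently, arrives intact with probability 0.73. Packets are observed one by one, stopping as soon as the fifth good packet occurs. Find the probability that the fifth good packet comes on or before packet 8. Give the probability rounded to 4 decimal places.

Finishing within 8 packets ⇔ at least 5 successes in the first 8. With X ~ Binomial(8, 0.73), P(Y ≤ 8) = 1 − P(X ≤ 4).
  k=0: C(8,0)·0.73^0·0.27^8 = 0.000028
  k=1: C(8,1)·0.73^1·0.27^7 = 0.000611
  k=2: C(8,2)·0.73^2·0.27^6 = 0.005781
  k=3: C(8,3)·0.73^3·0.27^5 = 0.031259
  k=4: C(8,4)·0.73^4·0.27^4 = 0.105644
1 − 0.143323 = 0.856677

0.8567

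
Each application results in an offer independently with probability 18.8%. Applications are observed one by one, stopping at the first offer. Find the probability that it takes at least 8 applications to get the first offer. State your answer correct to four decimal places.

Y = number of applications to the first success; geometric, p = 0.188.
P(Y > 7) = P(first 7 all fail) = (1−p)^7 = 0.232751

0.2328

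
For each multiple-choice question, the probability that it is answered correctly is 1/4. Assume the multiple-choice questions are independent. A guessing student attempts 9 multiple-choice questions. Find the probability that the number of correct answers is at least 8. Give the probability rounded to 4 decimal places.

X ~ Binomial(9, 0.25); P(X ≥ 8) = Σ C(9,k) p^k (1−p)^(9−k) over k:
  k=8: C(9,8)·0.25^8·0.75^1 = 0.000103
  k=9: C(9,9)·0.25^9·0.75^0 = 0.000004
Total = 0.000107

0.0001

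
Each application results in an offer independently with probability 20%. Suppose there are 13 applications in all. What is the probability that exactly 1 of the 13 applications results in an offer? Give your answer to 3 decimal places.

0.179

X ~ Binomial(n=13, p=0.20).
P(X=1) = C(13,1) · p^1 · (1−p)^12
= 13 · 0.2 · 0.068719 = 0.17867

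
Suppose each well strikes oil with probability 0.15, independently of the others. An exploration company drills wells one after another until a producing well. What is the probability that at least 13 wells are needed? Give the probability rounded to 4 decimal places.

0.1422

Y = number of wells to the first success; geometric, p = 0.15.
P(Y > 12) = P(first 12 all fail) = (1−p)^12 = 0.142242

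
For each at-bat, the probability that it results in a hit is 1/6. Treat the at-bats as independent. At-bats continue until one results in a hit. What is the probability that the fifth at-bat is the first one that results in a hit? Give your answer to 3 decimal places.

0.080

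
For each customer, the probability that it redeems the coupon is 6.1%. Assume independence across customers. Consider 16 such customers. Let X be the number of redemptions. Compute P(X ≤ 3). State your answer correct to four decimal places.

X ~ Binomial(16, 0.061); P(X ≤ 3) = Σ C(16,k) p^k (1−p)^(16−k) over k:
  k=0: C(16,0)·0.061^0·0.939^16 = 0.365300
  k=1: C(16,1)·0.061^1·0.939^15 = 0.379694
  k=2: C(16,2)·0.061^2·0.939^14 = 0.184995
  k=3: C(16,3)·0.061^3·0.939^13 = 0.056083
Total = 0.986071

0.9861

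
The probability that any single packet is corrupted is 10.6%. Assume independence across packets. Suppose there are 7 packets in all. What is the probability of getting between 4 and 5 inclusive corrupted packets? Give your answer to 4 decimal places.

0.0034

X ~ Binomial(7, 0.106); P(4 ≤ X ≤ 5) = Σ C(7,k) p^k (1−p)^(7−k) over k:
  k=4: C(7,4)·0.106^4·0.894^3 = 0.003157
  k=5: C(7,5)·0.106^5·0.894^2 = 0.000225
Total = 0.003382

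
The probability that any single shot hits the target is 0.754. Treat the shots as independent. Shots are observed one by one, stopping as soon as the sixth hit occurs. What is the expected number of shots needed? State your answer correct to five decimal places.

Y = total shots until the sixth success; negative binomial with r=6, p=0.754.
E[Y] = r / p = 6 / 0.754 = 7.9575597

7.95756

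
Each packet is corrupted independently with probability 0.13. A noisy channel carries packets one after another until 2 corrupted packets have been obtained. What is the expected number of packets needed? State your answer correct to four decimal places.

15.3846

Y = total packets until the second success; negative binomial with r=2, p=0.13.
E[Y] = r / p = 2 / 0.13 = 15.384615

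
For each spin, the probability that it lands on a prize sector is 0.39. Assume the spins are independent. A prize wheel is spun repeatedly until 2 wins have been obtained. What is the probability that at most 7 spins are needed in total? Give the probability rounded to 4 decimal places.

0.8279

Finishing within 7 spins ⇔ at least 2 successes in the first 7. With X ~ Binomial(7, 0.39), P(Y ≤ 7) = 1 − P(X ≤ 1).
  k=0: C(7,0)·0.39^0·0.61^7 = 0.031427
  k=1: C(7,1)·0.39^1·0.61^6 = 0.140651
1 − 0.172078 = 0.827922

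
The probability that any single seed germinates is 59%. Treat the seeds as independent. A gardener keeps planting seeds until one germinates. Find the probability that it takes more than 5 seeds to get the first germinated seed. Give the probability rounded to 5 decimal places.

0.01159

Y = number of seeds to the first success; geometric, p = 0.59.
P(Y > 5) = P(first 5 all fail) = (1−p)^5 = 0.0115856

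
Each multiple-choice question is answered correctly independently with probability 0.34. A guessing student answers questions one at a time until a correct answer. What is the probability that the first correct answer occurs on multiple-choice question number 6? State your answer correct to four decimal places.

Geometric (trials to first success), p = 0.34.
P(Y = 6) = (1−p)^5 · p = 0.12523 · 0.34 = 0.042579

0.0426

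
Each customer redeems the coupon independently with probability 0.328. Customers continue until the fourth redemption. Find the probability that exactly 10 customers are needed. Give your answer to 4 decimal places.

0.0895

Y = trial on which the fourth success occurs; negative binomial, r=4, p=0.328.
P(Y=10) = C(9,3) · p^4 · (1−p)^6
= 84 · 0.011574 · 0.092091 = 0.089534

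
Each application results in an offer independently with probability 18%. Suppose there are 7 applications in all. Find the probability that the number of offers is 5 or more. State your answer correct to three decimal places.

X ~ Binomial(7, 0.18); P(X ≥ 5) = Σ C(7,k) p^k (1−p)^(7−k) over k:
  k=5: C(7,5)·0.18^5·0.82^2 = 0.00267
  k=6: C(7,6)·0.18^6·0.82^1 = 0.00020
  k=7: C(7,7)·0.18^7·0.82^0 = 0.00001
Total = 0.00287

0.003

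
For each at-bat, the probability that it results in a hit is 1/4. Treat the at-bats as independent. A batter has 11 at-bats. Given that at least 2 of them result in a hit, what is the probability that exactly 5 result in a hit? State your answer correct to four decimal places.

X ~ Binomial(11, 0.25). Want P(X=5 | X≥2) = P(X=5) / P(X≥2).
P(X=5) = C(11,5)·0.25^5·0.75^6 = 0.080299
P(X≥2) = 1 − 0.042235 − 0.154862 = 0.802903
Ratio = 0.080299 / 0.802903 = 0.100011

0.1000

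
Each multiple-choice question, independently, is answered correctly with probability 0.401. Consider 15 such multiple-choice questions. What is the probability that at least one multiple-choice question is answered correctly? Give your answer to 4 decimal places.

0.9995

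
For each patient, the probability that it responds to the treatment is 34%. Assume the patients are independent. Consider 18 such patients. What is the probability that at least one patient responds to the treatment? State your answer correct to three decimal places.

0.999

P(at least one) = 1 − P(none) = 1 − (1 − 0.34)^18
= 1 − 0.00056 = 0.99944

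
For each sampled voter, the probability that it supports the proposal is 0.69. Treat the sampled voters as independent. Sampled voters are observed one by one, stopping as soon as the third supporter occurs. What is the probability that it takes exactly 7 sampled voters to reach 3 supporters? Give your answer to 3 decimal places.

Y = trial on which the third success occurs; negative binomial, r=3, p=0.69.
P(Y=7) = C(6,2) · p^3 · (1−p)^4
= 15 · 0.32851 · 0.0092352 = 0.04551

0.046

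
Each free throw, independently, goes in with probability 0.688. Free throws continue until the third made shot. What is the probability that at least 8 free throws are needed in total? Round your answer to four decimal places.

Needing more than 7 free throws ⇔ fewer than 3 successes in the first 7. With X ~ Binomial(7, 0.688), P(Y > 7) = P(X ≤ 2).
  k=0: C(7,0)·0.688^0·0.312^7 = 0.000288
  k=1: C(7,1)·0.688^1·0.312^6 = 0.004442
  k=2: C(7,2)·0.688^2·0.312^5 = 0.029388
P(X ≤ 2) = 0.034118

0.0341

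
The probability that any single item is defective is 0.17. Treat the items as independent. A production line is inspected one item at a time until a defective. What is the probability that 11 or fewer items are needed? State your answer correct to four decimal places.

Y = number of items to the first success; geometric, p = 0.17.
P(Y ≤ 11) = 1 − (1−p)^11 = 1 − 0.128783 = 0.871217

0.8712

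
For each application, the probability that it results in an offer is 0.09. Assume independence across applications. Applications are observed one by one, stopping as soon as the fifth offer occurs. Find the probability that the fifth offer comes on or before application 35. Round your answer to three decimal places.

0.203

Finishing within 35 applications ⇔ at least 5 successes in the first 35. With X ~ Binomial(35, 0.09), P(Y ≤ 35) = 1 − P(X ≤ 4).
  k=0: C(35,0)·0.09^0·0.91^35 = 0.03685
  k=1: C(35,1)·0.09^1·0.91^34 = 0.12756
  k=2: C(35,2)·0.09^2·0.91^33 = 0.21447
  k=3: C(35,3)·0.09^3·0.91^32 = 0.23333
  k=4: C(35,4)·0.09^4·0.91^31 = 0.18461
1 − 0.79682 = 0.20318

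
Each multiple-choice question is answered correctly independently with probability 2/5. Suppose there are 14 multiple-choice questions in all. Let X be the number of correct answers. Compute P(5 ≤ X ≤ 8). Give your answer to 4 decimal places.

0.6624

X ~ Binomial(14, 0.40); P(5 ≤ X ≤ 8) = Σ C(14,k) p^k (1−p)^(14−k) over k:
  k=5: C(14,5)·0.40^5·0.60^9 = 0.206598
  k=6: C(14,6)·0.40^6·0.60^8 = 0.206598
  k=7: C(14,7)·0.40^7·0.60^7 = 0.157408
  k=8: C(14,8)·0.40^8·0.60^6 = 0.091821
Total = 0.662424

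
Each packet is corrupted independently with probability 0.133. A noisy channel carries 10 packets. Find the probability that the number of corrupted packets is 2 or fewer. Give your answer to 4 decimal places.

0.8623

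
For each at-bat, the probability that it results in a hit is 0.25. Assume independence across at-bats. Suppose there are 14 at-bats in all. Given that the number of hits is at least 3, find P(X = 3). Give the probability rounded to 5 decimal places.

0.33415

X ~ Binomial(14, 0.25). Want P(X=3 | X≥3) = P(X=3) / P(X≥3).
P(X=3) = C(14,3)·0.25^3·0.75^11 = 0.2402123
P(X≥3) = 1 − 0.0178179 − 0.0831504 − 0.1801593 = 0.7188724
Ratio = 0.2402123 / 0.7188724 = 0.3341516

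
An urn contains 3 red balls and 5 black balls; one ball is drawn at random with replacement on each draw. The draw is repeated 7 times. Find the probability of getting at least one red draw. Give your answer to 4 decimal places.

0.9627

P(at least one) = 1 − P(none) = 1 − (1 − 0.375)^7
= 1 − 0.037253 = 0.962747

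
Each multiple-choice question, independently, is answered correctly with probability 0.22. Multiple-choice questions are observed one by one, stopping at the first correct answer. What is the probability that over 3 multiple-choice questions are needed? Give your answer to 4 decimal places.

0.4746

Y = number of multiple-choice questions to the first success; geometric, p = 0.22.
P(Y > 3) = P(first 3 all fail) = (1−p)^3 = 0.474552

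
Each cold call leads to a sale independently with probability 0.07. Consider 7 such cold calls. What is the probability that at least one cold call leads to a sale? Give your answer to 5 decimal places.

0.39830

P(at least one) = 1 − P(none) = 1 − (1 − 0.07)^7
= 1 − 0.6017009 = 0.3982991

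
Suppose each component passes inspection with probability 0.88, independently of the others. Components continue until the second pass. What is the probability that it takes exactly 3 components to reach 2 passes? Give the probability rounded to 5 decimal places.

0.18586

Y = trial on which the second success occurs; negative binomial, r=2, p=0.88.
P(Y=3) = C(2,1) · p^2 · (1−p)^1
= 2 · 0.7744 · 0.12 = 0.1858560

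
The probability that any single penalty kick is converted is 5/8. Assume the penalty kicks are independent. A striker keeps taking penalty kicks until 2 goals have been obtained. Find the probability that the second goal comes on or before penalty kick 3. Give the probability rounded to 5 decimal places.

Finishing within 3 penalty kicks ⇔ at least 2 successes in the first 3. With X ~ Binomial(3, 0.625), P(Y ≤ 3) = 1 − P(X ≤ 1).
  k=0: C(3,0)·0.625^0·0.375^3 = 0.0527344
  k=1: C(3,1)·0.625^1·0.375^2 = 0.2636719
1 − 0.3164062 = 0.6835938

0.68359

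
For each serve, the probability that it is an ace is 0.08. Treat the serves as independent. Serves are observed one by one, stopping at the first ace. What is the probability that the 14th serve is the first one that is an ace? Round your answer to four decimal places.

Geometric (trials to first success), p = 0.08.
P(Y = 14) = (1−p)^13 · p = 0.33825 · 0.08 = 0.027060

0.0271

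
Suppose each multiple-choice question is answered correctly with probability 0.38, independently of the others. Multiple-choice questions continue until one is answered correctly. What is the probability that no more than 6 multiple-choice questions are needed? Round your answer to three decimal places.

Y = number of multiple-choice questions to the first success; geometric, p = 0.38.
P(Y ≤ 6) = 1 − (1−p)^6 = 1 − 0.05680 = 0.94320

0.943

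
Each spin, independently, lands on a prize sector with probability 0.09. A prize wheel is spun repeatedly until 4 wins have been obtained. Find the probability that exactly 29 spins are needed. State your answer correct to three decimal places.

0.020

Y = trial on which the fourth success occurs; negative binomial, r=4, p=0.09.
P(Y=29) = C(28,3) · p^4 · (1−p)^25
= 3276 · 6.561e-05 · 0.094631 = 0.02034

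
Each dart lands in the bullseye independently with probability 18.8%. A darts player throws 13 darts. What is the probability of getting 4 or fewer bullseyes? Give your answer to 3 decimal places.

0.920

X ~ Binomial(13, 0.188); P(X ≤ 4) = Σ C(13,k) p^k (1−p)^(13−k) over k:
  k=0: C(13,0)·0.188^0·0.812^13 = 0.06672
  k=1: C(13,1)·0.188^1·0.812^12 = 0.20080
  k=2: C(13,2)·0.188^2·0.812^11 = 0.27895
  k=3: C(13,3)·0.188^3·0.812^10 = 0.23681
  k=4: C(13,4)·0.188^4·0.812^9 = 0.13707
Total = 0.92035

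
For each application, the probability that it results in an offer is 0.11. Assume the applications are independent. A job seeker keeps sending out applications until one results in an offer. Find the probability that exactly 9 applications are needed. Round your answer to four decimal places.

0.0433

Geometric (trials to first success), p = 0.11.
P(Y = 9) = (1−p)^8 · p = 0.39366 · 0.11 = 0.043302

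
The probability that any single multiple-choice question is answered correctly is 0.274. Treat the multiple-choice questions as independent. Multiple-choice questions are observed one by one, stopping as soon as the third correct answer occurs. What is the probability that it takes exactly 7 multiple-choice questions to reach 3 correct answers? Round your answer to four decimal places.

0.0857

Y = trial on which the third success occurs; negative binomial, r=3, p=0.274.
P(Y=7) = C(6,2) · p^3 · (1−p)^4
= 15 · 0.020571 · 0.27781 = 0.085721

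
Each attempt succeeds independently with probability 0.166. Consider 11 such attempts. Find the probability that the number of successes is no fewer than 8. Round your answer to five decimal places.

0.00006

X ~ Binomial(11, 0.166); P(X ≥ 8) = Σ C(11,k) p^k (1−p)^(11−k) over k:
  k=8: C(11,8)·0.166^8·0.834^3 = 0.0000552
  k=9: C(11,9)·0.166^9·0.834^2 = 0.0000037
  k=10: C(11,10)·0.166^10·0.834^1 = 0.0000001
  k=11: C(11,11)·0.166^11·0.834^0 = 0.0000000
Total = 0.0000590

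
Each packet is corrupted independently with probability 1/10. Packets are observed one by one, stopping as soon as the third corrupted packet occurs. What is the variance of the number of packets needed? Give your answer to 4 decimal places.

270.0000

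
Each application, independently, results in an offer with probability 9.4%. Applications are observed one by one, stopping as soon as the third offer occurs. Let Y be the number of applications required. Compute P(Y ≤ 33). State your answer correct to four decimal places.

0.6111

Finishing within 33 applications ⇔ at least 3 successes in the first 33. With X ~ Binomial(33, 0.094), P(Y ≤ 33) = 1 − P(X ≤ 2).
  k=0: C(33,0)·0.094^0·0.906^33 = 0.038480
  k=1: C(33,1)·0.094^1·0.906^32 = 0.131748
  k=2: C(33,2)·0.094^2·0.906^31 = 0.218708
1 − 0.388935 = 0.611065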